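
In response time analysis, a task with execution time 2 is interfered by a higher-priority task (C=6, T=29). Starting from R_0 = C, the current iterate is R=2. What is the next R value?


R_next = C + ceil(R_prev / T_hp) * C_hp
ceil(2 / 29) = ceil(0.069) = 1
Interference = 1 * 6 = 6
R_next = 2 + 6 = 8

8


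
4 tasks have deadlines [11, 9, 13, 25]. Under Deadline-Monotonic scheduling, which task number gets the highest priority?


Sort tasks by relative deadline (ascending):
  Task 2: deadline = 9
  Task 1: deadline = 11
  Task 3: deadline = 13
  Task 4: deadline = 25
Priority order (highest first): [2, 1, 3, 4]
Highest priority task = 2

2


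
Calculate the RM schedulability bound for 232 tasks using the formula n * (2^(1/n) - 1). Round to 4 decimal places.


Compute 2^(1/232) = 1.0029921710
Subtract 1: 1.0029921710 - 1 = 0.0029921710
Multiply by n: 232 * 0.0029921710 = 0.6941836720
Round to 4 dp: 0.6942

0.6942


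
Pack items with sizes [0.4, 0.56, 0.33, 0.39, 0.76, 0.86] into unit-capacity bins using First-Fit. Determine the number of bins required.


Place items sequentially using First-Fit:
  Item 0.4 -> new Bin 1
  Item 0.56 -> Bin 1 (now 0.96)
  Item 0.33 -> new Bin 2
  Item 0.39 -> Bin 2 (now 0.72)
  Item 0.76 -> new Bin 3
  Item 0.86 -> new Bin 4
Total bins used = 4

4


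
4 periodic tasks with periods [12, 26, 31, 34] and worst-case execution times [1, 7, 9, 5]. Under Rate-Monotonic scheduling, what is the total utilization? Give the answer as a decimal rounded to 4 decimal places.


Compute individual utilizations (exact fractions):
  Task 1: C/T = 1/12 (approx. 0.0833)
  Task 2: C/T = 7/26 (approx. 0.2692)
  Task 3: C/T = 9/31 (approx. 0.2903)
  Task 4: C/T = 5/34 (approx. 0.1471)
Total utilization U = 1/12 + 7/26 + 9/31 + 5/34 = 64943/82212
Rounded to 4 decimal places: U = 0.7899
RM (Liu & Layland) bound for 4 tasks = 0.756828; compare with U = 64943/82212 (approx. 0.789946)
bound < U <= 1, so the RM sufficient condition is not met (inconclusive; an exact test such as response-time analysis is needed).

0.7899


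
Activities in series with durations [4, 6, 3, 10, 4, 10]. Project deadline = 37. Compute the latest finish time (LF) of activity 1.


LF(activity 1) = deadline - sum of successor durations
Successors: activities 2 through 6 with durations [6, 3, 10, 4, 10]
Sum of successor durations = 33
LF = 37 - 33 = 4

4


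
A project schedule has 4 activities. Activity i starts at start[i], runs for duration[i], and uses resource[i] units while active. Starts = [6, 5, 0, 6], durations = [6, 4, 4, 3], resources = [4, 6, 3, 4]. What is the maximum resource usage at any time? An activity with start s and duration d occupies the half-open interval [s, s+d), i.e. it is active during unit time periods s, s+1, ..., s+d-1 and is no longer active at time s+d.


Each activity i is active on [start_i, start_i + duration_i).
Compute total resource usage per time slot:
  t=0: active resources = [3], total = 3
  t=1: active resources = [3], total = 3
  t=2: active resources = [3], total = 3
  t=3: active resources = [3], total = 3
  t=4: active resources = [], total = 0
  t=5: active resources = [6], total = 6
  t=6: active resources = [4, 6, 4], total = 14
  t=7: active resources = [4, 6, 4], total = 14
  t=8: active resources = [4, 6, 4], total = 14
  t=9: active resources = [4], total = 4
  t=10: active resources = [4], total = 4
  t=11: active resources = [4], total = 4
Peak resource demand = 14

14


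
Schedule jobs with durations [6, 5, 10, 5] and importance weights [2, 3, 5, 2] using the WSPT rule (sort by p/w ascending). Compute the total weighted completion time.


Compute p/w ratios and sort ascending (WSPT): [(5, 3), (10, 5), (5, 2), (6, 2)]
Compute weighted completion times:
  Job (p=5,w=3): C=5, w*C=3*5=15
  Job (p=10,w=5): C=15, w*C=5*15=75
  Job (p=5,w=2): C=20, w*C=2*20=40
  Job (p=6,w=2): C=26, w*C=2*26=52
Total weighted completion time = 182

182


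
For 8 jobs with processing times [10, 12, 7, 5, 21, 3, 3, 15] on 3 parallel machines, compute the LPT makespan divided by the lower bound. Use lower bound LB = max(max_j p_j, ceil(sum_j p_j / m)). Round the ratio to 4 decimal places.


LPT order: [21, 15, 12, 10, 7, 5, 3, 3]
Machine loads after assignment: [26, 25, 25]
LPT makespan = 26
Lower bound = max(max_job, ceil(total/3)) = max(21, 26) = 26
Ratio = 26 / 26 = 1.0

1.0


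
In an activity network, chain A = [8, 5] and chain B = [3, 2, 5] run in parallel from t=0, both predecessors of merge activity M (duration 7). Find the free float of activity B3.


ES(B3) = sum of predecessors on chain B = 5
EF(B3) = ES + duration = 5 + 5 = 10
Successor of B3 is M. ES(M) = max(sum(A), sum(B)) = max(13, 10) = 13
Free float = ES(successor) - EF(current) = 13 - 10 = 3

3


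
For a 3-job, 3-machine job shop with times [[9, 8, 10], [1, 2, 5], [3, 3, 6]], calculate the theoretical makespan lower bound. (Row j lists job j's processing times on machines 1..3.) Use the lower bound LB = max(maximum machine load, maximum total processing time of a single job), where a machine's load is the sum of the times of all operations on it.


Machine loads:
  Machine 1: 9 + 1 + 3 = 13
  Machine 2: 8 + 2 + 3 = 13
  Machine 3: 10 + 5 + 6 = 21
Max machine load = 21
Job totals:
  Job 1: 27
  Job 2: 8
  Job 3: 12
Max job total = 27
Lower bound = max(21, 27) = 27

27


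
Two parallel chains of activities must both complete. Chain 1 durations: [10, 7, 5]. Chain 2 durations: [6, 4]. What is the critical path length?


Path A total = 10 + 7 + 5 = 22
Path B total = 6 + 4 = 10
Critical path = longest path = max(22, 10) = 22

22


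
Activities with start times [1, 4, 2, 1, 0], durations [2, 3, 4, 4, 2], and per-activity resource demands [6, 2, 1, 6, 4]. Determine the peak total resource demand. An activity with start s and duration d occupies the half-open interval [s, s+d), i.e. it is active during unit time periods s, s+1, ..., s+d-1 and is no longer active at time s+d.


Each activity i is active on [start_i, start_i + duration_i).
Compute total resource usage per time slot:
  t=0: active resources = [4], total = 4
  t=1: active resources = [6, 6, 4], total = 16
  t=2: active resources = [6, 1, 6], total = 13
  t=3: active resources = [1, 6], total = 7
  t=4: active resources = [2, 1, 6], total = 9
  t=5: active resources = [2, 1], total = 3
  t=6: active resources = [2], total = 2
Peak resource demand = 16

16


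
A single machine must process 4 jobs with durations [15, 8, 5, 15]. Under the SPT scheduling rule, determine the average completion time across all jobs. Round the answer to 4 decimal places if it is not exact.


Sort jobs by processing time (SPT order): [5, 8, 15, 15]
Compute completion times sequentially:
  Job 1: processing = 5, completes at 5
  Job 2: processing = 8, completes at 13
  Job 3: processing = 15, completes at 28
  Job 4: processing = 15, completes at 43
Sum of completion times = 89
Average completion time = 89/4 = 22.25

22.25


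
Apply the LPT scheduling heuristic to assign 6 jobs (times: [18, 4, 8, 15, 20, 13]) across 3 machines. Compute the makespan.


Sort jobs in decreasing order (LPT): [20, 18, 15, 13, 8, 4]
Assign each job to the least loaded machine:
  Machine 1: jobs [20, 4], load = 24
  Machine 2: jobs [18, 8], load = 26
  Machine 3: jobs [15, 13], load = 28
Makespan = max load = 28

28


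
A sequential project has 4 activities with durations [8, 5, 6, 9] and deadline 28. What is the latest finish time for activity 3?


LF(activity 3) = deadline - sum of successor durations
Successors: activities 4 through 4 with durations [9]
Sum of successor durations = 9
LF = 28 - 9 = 19

19


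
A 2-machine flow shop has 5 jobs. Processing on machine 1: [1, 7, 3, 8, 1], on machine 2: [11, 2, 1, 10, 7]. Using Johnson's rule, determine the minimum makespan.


Apply Johnson's rule:
  Group 1 (a <= b): [(1, 1, 11), (5, 1, 7), (4, 8, 10)]
  Group 2 (a > b): [(2, 7, 2), (3, 3, 1)]
Optimal job order: [1, 5, 4, 2, 3]
Schedule:
  Job 1: M1 done at 1, M2 done at 12
  Job 5: M1 done at 2, M2 done at 19
  Job 4: M1 done at 10, M2 done at 29
  Job 2: M1 done at 17, M2 done at 31
  Job 3: M1 done at 20, M2 done at 32
Makespan = 32

32


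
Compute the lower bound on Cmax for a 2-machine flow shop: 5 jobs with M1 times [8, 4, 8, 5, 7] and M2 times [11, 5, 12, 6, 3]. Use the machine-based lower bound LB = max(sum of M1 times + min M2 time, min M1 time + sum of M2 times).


LB1 = sum(M1 times) + min(M2 times) = 32 + 3 = 35
LB2 = min(M1 times) + sum(M2 times) = 4 + 37 = 41
Lower bound = max(LB1, LB2) = max(35, 41) = 41

41


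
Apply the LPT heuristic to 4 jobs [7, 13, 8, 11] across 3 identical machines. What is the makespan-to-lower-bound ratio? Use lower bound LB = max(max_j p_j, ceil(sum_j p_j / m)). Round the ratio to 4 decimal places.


LPT order: [13, 11, 8, 7]
Machine loads after assignment: [13, 11, 15]
LPT makespan = 15
Lower bound = max(max_job, ceil(total/3)) = max(13, 13) = 13
Ratio = 15 / 13 = 1.1538

1.1538


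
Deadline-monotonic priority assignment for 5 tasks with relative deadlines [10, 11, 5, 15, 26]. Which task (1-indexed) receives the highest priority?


Sort tasks by relative deadline (ascending):
  Task 3: deadline = 5
  Task 1: deadline = 10
  Task 2: deadline = 11
  Task 4: deadline = 15
  Task 5: deadline = 26
Priority order (highest first): [3, 1, 2, 4, 5]
Highest priority task = 3

3


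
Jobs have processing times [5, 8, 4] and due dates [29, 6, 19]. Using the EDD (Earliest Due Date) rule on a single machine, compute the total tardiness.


Sort by due date (EDD order): [(8, 6), (4, 19), (5, 29)]
Compute completion times and tardiness:
  Job 1: p=8, d=6, C=8, tardiness=max(0,8-6)=2
  Job 2: p=4, d=19, C=12, tardiness=max(0,12-19)=0
  Job 3: p=5, d=29, C=17, tardiness=max(0,17-29)=0
Total tardiness = 2

2


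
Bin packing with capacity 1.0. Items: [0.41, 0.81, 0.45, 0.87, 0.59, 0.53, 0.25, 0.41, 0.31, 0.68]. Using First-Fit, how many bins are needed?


Place items sequentially using First-Fit:
  Item 0.41 -> new Bin 1
  Item 0.81 -> new Bin 2
  Item 0.45 -> Bin 1 (now 0.86)
  Item 0.87 -> new Bin 3
  Item 0.59 -> new Bin 4
  Item 0.53 -> new Bin 5
  Item 0.25 -> Bin 4 (now 0.84)
  Item 0.41 -> Bin 5 (now 0.94)
  Item 0.31 -> new Bin 6
  Item 0.68 -> Bin 6 (now 0.99)
Total bins used = 6

6


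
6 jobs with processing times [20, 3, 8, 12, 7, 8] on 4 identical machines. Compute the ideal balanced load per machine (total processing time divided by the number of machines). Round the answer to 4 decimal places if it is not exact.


Total processing time = 20 + 3 + 8 + 12 + 7 + 8 = 58
Number of machines = 4
Ideal balanced load = 58 / 4 = 14.5

14.5


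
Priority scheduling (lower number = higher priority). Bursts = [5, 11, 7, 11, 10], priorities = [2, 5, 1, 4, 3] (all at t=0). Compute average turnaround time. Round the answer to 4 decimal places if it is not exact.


Sort by priority (ascending = highest first):
Order: [(1, 7), (2, 5), (3, 10), (4, 11), (5, 11)]
Completion times:
  Priority 1, burst=7, C=7
  Priority 2, burst=5, C=12
  Priority 3, burst=10, C=22
  Priority 4, burst=11, C=33
  Priority 5, burst=11, C=44
Average turnaround = 118/5 = 23.6

23.6


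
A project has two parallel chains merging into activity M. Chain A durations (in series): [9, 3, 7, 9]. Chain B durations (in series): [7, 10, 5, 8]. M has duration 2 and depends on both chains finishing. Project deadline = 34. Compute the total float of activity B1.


Forward pass: ES(B1) = sum of predecessors on chain B = 0
EF = ES + duration = 0 + 7 = 7
Backward pass: LF(M) = deadline = 34; LS(M) = 34 - 2 = 32
LF(B1) = LS(M) - sum(successors on chain B) = 32 - 23 = 9
LS = LF - duration = 9 - 7 = 2
Total float = LS - ES = 2 - 0 = 2

2


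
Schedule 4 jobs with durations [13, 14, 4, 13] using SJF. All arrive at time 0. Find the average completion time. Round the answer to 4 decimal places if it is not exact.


SJF order (ascending): [4, 13, 13, 14]
Completion times:
  Job 1: burst=4, C=4
  Job 2: burst=13, C=17
  Job 3: burst=13, C=30
  Job 4: burst=14, C=44
Average completion = 95/4 = 23.75

23.75


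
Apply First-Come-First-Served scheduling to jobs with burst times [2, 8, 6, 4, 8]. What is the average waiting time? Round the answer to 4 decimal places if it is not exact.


FCFS order (as given): [2, 8, 6, 4, 8]
Waiting times:
  Job 1: wait = 0
  Job 2: wait = 2
  Job 3: wait = 10
  Job 4: wait = 16
  Job 5: wait = 20
Sum of waiting times = 48
Average waiting time = 48/5 = 9.6

9.6


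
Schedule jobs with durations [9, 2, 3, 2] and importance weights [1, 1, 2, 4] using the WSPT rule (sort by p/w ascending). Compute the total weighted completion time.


Compute p/w ratios and sort ascending (WSPT): [(2, 4), (3, 2), (2, 1), (9, 1)]
Compute weighted completion times:
  Job (p=2,w=4): C=2, w*C=4*2=8
  Job (p=3,w=2): C=5, w*C=2*5=10
  Job (p=2,w=1): C=7, w*C=1*7=7
  Job (p=9,w=1): C=16, w*C=1*16=16
Total weighted completion time = 41

41


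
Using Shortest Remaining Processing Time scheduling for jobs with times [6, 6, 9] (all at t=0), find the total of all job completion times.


Since all jobs arrive at t=0, SRPT equals SPT ordering.
SPT order: [6, 6, 9]
Completion times:
  Job 1: p=6, C=6
  Job 2: p=6, C=12
  Job 3: p=9, C=21
Total completion time = 6 + 12 + 21 = 39

39


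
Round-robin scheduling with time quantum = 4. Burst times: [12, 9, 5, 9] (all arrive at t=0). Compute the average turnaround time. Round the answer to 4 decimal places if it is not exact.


Time quantum = 4
Execution trace:
  J1 runs 4 units, time = 4
  J2 runs 4 units, time = 8
  J3 runs 4 units, time = 12
  J4 runs 4 units, time = 16
  J1 runs 4 units, time = 20
  J2 runs 4 units, time = 24
  J3 runs 1 units, time = 25
  J4 runs 4 units, time = 29
  J1 runs 4 units, time = 33
  J2 runs 1 units, time = 34
  J4 runs 1 units, time = 35
Finish times: [33, 34, 25, 35]
Average turnaround = 127/4 = 31.75

31.75


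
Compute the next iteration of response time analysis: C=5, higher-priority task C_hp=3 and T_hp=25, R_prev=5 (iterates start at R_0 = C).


R_next = C + ceil(R_prev / T_hp) * C_hp
ceil(5 / 25) = ceil(0.2) = 1
Interference = 1 * 3 = 3
R_next = 5 + 3 = 8

8


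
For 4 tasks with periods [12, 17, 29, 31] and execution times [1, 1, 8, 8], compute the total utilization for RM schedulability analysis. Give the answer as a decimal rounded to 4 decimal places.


Compute individual utilizations (exact fractions):
  Task 1: C/T = 1/12 (approx. 0.0833)
  Task 2: C/T = 1/17 (approx. 0.0588)
  Task 3: C/T = 8/29 (approx. 0.2759)
  Task 4: C/T = 8/31 (approx. 0.2581)
Total utilization U = 1/12 + 1/17 + 8/29 + 8/31 = 123991/183396
Rounded to 4 decimal places: U = 0.6761
RM (Liu & Layland) bound for 4 tasks = 0.756828; compare with U = 123991/183396 (approx. 0.676083)
U <= bound, so schedulable by RM sufficient condition.

0.6761


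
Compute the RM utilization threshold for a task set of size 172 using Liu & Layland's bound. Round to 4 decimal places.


Compute 2^(1/172) = 1.0040380565
Subtract 1: 1.0040380565 - 1 = 0.0040380565
Multiply by n: 172 * 0.0040380565 = 0.6945457180
Round to 4 dp: 0.6945

0.6945


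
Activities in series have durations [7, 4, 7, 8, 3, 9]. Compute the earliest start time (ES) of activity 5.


Activity 5 starts after activities 1 through 4 complete.
Predecessor durations: [7, 4, 7, 8]
ES = 7 + 4 + 7 + 8 = 26

26


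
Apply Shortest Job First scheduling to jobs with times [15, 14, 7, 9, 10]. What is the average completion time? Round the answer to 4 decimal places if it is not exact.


SJF order (ascending): [7, 9, 10, 14, 15]
Completion times:
  Job 1: burst=7, C=7
  Job 2: burst=9, C=16
  Job 3: burst=10, C=26
  Job 4: burst=14, C=40
  Job 5: burst=15, C=55
Average completion = 144/5 = 28.8

28.8


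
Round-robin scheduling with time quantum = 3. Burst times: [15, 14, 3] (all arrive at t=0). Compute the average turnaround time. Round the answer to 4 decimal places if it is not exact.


Time quantum = 3
Execution trace:
  J1 runs 3 units, time = 3
  J2 runs 3 units, time = 6
  J3 runs 3 units, time = 9
  J1 runs 3 units, time = 12
  J2 runs 3 units, time = 15
  J1 runs 3 units, time = 18
  J2 runs 3 units, time = 21
  J1 runs 3 units, time = 24
  J2 runs 3 units, time = 27
  J1 runs 3 units, time = 30
  J2 runs 2 units, time = 32
Finish times: [30, 32, 9]
Average turnaround = 71/3 = 23.6667

23.6667


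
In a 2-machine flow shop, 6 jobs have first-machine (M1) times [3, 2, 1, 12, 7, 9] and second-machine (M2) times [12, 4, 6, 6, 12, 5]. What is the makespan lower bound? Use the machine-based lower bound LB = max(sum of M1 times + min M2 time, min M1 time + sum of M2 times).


LB1 = sum(M1 times) + min(M2 times) = 34 + 4 = 38
LB2 = min(M1 times) + sum(M2 times) = 1 + 45 = 46
Lower bound = max(LB1, LB2) = max(38, 46) = 46

46


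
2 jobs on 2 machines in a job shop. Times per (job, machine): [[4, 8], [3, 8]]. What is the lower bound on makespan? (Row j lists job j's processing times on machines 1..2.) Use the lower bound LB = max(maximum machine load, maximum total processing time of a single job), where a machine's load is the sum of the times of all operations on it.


Machine loads:
  Machine 1: 4 + 3 = 7
  Machine 2: 8 + 8 = 16
Max machine load = 16
Job totals:
  Job 1: 12
  Job 2: 11
Max job total = 12
Lower bound = max(16, 12) = 16

16


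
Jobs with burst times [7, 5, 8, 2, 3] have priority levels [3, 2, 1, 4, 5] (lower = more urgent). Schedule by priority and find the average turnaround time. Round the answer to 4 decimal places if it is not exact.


Sort by priority (ascending = highest first):
Order: [(1, 8), (2, 5), (3, 7), (4, 2), (5, 3)]
Completion times:
  Priority 1, burst=8, C=8
  Priority 2, burst=5, C=13
  Priority 3, burst=7, C=20
  Priority 4, burst=2, C=22
  Priority 5, burst=3, C=25
Average turnaround = 88/5 = 17.6

17.6


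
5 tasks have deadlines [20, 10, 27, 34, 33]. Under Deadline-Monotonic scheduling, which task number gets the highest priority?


Sort tasks by relative deadline (ascending):
  Task 2: deadline = 10
  Task 1: deadline = 20
  Task 3: deadline = 27
  Task 5: deadline = 33
  Task 4: deadline = 34
Priority order (highest first): [2, 1, 3, 5, 4]
Highest priority task = 2

2


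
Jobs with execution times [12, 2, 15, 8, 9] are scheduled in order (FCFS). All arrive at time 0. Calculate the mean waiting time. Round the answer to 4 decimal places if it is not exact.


FCFS order (as given): [12, 2, 15, 8, 9]
Waiting times:
  Job 1: wait = 0
  Job 2: wait = 12
  Job 3: wait = 14
  Job 4: wait = 29
  Job 5: wait = 37
Sum of waiting times = 92
Average waiting time = 92/5 = 18.4

18.4


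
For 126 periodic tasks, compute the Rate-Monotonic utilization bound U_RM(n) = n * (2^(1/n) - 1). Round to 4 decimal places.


Compute 2^(1/126) = 1.0055163273
Subtract 1: 1.0055163273 - 1 = 0.0055163273
Multiply by n: 126 * 0.0055163273 = 0.6950572398
Round to 4 dp: 0.6951

0.6951


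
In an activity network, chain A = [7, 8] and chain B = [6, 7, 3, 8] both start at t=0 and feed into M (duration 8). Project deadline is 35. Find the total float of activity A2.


Forward pass: ES(A2) = sum of predecessors on chain A = 7
EF = ES + duration = 7 + 8 = 15
Backward pass: LF(M) = deadline = 35; LS(M) = 35 - 8 = 27
LF(A2) = LS(M) - sum(successors on chain A) = 27 - 0 = 27
LS = LF - duration = 27 - 8 = 19
Total float = LS - ES = 19 - 7 = 12

12


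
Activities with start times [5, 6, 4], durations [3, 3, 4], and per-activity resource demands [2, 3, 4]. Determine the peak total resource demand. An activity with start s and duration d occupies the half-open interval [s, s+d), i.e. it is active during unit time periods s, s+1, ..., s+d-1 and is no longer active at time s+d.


Each activity i is active on [start_i, start_i + duration_i).
Compute total resource usage per time slot:
  t=0: active resources = [], total = 0
  t=1: active resources = [], total = 0
  t=2: active resources = [], total = 0
  t=3: active resources = [], total = 0
  t=4: active resources = [4], total = 4
  t=5: active resources = [2, 4], total = 6
  t=6: active resources = [2, 3, 4], total = 9
  t=7: active resources = [2, 3, 4], total = 9
  t=8: active resources = [3], total = 3
Peak resource demand = 9

9


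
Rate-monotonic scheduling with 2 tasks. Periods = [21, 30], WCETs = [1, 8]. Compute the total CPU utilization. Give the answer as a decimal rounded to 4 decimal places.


Compute individual utilizations (exact fractions):
  Task 1: C/T = 1/21 (approx. 0.0476)
  Task 2: C/T = 8/30 = 4/15 (approx. 0.2667)
Total utilization U = 1/21 + 4/15 = 11/35
Rounded to 4 decimal places: U = 0.3143
RM (Liu & Layland) bound for 2 tasks = 0.828427; compare with U = 11/35 (approx. 0.314286)
U <= bound, so schedulable by RM sufficient condition.

0.3143


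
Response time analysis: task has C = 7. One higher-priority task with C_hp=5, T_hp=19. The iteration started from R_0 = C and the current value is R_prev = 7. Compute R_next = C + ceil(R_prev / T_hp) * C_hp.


R_next = C + ceil(R_prev / T_hp) * C_hp
ceil(7 / 19) = ceil(0.3684) = 1
Interference = 1 * 5 = 5
R_next = 7 + 5 = 12

12


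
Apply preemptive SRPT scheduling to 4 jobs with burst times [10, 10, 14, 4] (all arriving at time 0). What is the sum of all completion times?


Since all jobs arrive at t=0, SRPT equals SPT ordering.
SPT order: [4, 10, 10, 14]
Completion times:
  Job 1: p=4, C=4
  Job 2: p=10, C=14
  Job 3: p=10, C=24
  Job 4: p=14, C=38
Total completion time = 4 + 14 + 24 + 38 = 80

80


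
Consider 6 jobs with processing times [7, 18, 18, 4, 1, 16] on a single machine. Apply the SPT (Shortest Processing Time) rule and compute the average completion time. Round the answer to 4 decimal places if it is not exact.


Sort jobs by processing time (SPT order): [1, 4, 7, 16, 18, 18]
Compute completion times sequentially:
  Job 1: processing = 1, completes at 1
  Job 2: processing = 4, completes at 5
  Job 3: processing = 7, completes at 12
  Job 4: processing = 16, completes at 28
  Job 5: processing = 18, completes at 46
  Job 6: processing = 18, completes at 64
Sum of completion times = 156
Average completion time = 156/6 = 26.0

26.0


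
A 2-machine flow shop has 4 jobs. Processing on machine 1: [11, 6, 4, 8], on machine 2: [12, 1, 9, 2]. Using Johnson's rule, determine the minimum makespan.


Apply Johnson's rule:
  Group 1 (a <= b): [(3, 4, 9), (1, 11, 12)]
  Group 2 (a > b): [(4, 8, 2), (2, 6, 1)]
Optimal job order: [3, 1, 4, 2]
Schedule:
  Job 3: M1 done at 4, M2 done at 13
  Job 1: M1 done at 15, M2 done at 27
  Job 4: M1 done at 23, M2 done at 29
  Job 2: M1 done at 29, M2 done at 30
Makespan = 30

30


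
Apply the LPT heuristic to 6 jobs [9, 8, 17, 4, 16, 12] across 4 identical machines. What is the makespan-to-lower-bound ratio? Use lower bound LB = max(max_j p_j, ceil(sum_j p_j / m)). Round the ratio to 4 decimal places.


LPT order: [17, 16, 12, 9, 8, 4]
Machine loads after assignment: [17, 16, 16, 17]
LPT makespan = 17
Lower bound = max(max_job, ceil(total/4)) = max(17, 17) = 17
Ratio = 17 / 17 = 1.0

1.0


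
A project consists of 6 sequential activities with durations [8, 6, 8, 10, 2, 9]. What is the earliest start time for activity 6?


Activity 6 starts after activities 1 through 5 complete.
Predecessor durations: [8, 6, 8, 10, 2]
ES = 8 + 6 + 8 + 10 + 2 = 34

34


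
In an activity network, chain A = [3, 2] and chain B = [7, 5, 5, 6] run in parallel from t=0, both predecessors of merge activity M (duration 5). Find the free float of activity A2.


ES(A2) = sum of predecessors on chain A = 3
EF(A2) = ES + duration = 3 + 2 = 5
Successor of A2 is M. ES(M) = max(sum(A), sum(B)) = max(5, 23) = 23
Free float = ES(successor) - EF(current) = 23 - 5 = 18

18


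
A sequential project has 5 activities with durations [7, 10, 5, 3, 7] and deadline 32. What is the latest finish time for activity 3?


LF(activity 3) = deadline - sum of successor durations
Successors: activities 4 through 5 with durations [3, 7]
Sum of successor durations = 10
LF = 32 - 10 = 22

22


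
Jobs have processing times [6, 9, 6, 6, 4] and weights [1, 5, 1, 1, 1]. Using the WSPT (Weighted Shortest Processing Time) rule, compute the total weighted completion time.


Compute p/w ratios and sort ascending (WSPT): [(9, 5), (4, 1), (6, 1), (6, 1), (6, 1)]
Compute weighted completion times:
  Job (p=9,w=5): C=9, w*C=5*9=45
  Job (p=4,w=1): C=13, w*C=1*13=13
  Job (p=6,w=1): C=19, w*C=1*19=19
  Job (p=6,w=1): C=25, w*C=1*25=25
  Job (p=6,w=1): C=31, w*C=1*31=31
Total weighted completion time = 133

133


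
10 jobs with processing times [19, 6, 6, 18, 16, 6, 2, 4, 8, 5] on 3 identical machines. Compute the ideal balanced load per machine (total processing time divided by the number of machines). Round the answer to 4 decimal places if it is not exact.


Total processing time = 19 + 6 + 6 + 18 + 16 + 6 + 2 + 4 + 8 + 5 = 90
Number of machines = 3
Ideal balanced load = 90 / 3 = 30.0

30.0


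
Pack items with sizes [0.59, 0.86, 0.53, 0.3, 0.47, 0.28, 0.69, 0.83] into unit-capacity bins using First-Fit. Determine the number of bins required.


Place items sequentially using First-Fit:
  Item 0.59 -> new Bin 1
  Item 0.86 -> new Bin 2
  Item 0.53 -> new Bin 3
  Item 0.3 -> Bin 1 (now 0.89)
  Item 0.47 -> Bin 3 (now 1.0)
  Item 0.28 -> new Bin 4
  Item 0.69 -> Bin 4 (now 0.97)
  Item 0.83 -> new Bin 5
Total bins used = 5

5


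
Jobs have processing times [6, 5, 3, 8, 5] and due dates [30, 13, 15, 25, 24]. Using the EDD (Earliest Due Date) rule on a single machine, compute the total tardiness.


Sort by due date (EDD order): [(5, 13), (3, 15), (5, 24), (8, 25), (6, 30)]
Compute completion times and tardiness:
  Job 1: p=5, d=13, C=5, tardiness=max(0,5-13)=0
  Job 2: p=3, d=15, C=8, tardiness=max(0,8-15)=0
  Job 3: p=5, d=24, C=13, tardiness=max(0,13-24)=0
  Job 4: p=8, d=25, C=21, tardiness=max(0,21-25)=0
  Job 5: p=6, d=30, C=27, tardiness=max(0,27-30)=0
Total tardiness = 0

0


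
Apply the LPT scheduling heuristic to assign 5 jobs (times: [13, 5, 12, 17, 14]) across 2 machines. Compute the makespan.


Sort jobs in decreasing order (LPT): [17, 14, 13, 12, 5]
Assign each job to the least loaded machine:
  Machine 1: jobs [17, 12], load = 29
  Machine 2: jobs [14, 13, 5], load = 32
Makespan = max load = 32

32


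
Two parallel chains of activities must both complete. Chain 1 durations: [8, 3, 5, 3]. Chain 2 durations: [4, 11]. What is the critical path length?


Path A total = 8 + 3 + 5 + 3 = 19
Path B total = 4 + 11 = 15
Critical path = longest path = max(19, 15) = 19

19


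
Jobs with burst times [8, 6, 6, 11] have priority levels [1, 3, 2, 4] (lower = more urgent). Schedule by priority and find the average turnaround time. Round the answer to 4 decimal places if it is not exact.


Sort by priority (ascending = highest first):
Order: [(1, 8), (2, 6), (3, 6), (4, 11)]
Completion times:
  Priority 1, burst=8, C=8
  Priority 2, burst=6, C=14
  Priority 3, burst=6, C=20
  Priority 4, burst=11, C=31
Average turnaround = 73/4 = 18.25

18.25


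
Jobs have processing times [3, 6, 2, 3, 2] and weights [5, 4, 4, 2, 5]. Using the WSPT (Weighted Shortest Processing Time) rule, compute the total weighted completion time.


Compute p/w ratios and sort ascending (WSPT): [(2, 5), (2, 4), (3, 5), (6, 4), (3, 2)]
Compute weighted completion times:
  Job (p=2,w=5): C=2, w*C=5*2=10
  Job (p=2,w=4): C=4, w*C=4*4=16
  Job (p=3,w=5): C=7, w*C=5*7=35
  Job (p=6,w=4): C=13, w*C=4*13=52
  Job (p=3,w=2): C=16, w*C=2*16=32
Total weighted completion time = 145

145


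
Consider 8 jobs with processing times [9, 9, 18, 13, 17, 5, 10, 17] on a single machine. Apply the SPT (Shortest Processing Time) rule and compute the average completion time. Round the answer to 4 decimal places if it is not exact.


Sort jobs by processing time (SPT order): [5, 9, 9, 10, 13, 17, 17, 18]
Compute completion times sequentially:
  Job 1: processing = 5, completes at 5
  Job 2: processing = 9, completes at 14
  Job 3: processing = 9, completes at 23
  Job 4: processing = 10, completes at 33
  Job 5: processing = 13, completes at 46
  Job 6: processing = 17, completes at 63
  Job 7: processing = 17, completes at 80
  Job 8: processing = 18, completes at 98
Sum of completion times = 362
Average completion time = 362/8 = 45.25

45.25


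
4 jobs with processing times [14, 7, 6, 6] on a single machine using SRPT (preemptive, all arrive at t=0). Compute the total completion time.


Since all jobs arrive at t=0, SRPT equals SPT ordering.
SPT order: [6, 6, 7, 14]
Completion times:
  Job 1: p=6, C=6
  Job 2: p=6, C=12
  Job 3: p=7, C=19
  Job 4: p=14, C=33
Total completion time = 6 + 12 + 19 + 33 = 70

70


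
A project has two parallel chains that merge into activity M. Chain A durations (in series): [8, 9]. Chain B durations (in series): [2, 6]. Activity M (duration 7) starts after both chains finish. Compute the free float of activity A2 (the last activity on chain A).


ES(A2) = sum of predecessors on chain A = 8
EF(A2) = ES + duration = 8 + 9 = 17
Successor of A2 is M. ES(M) = max(sum(A), sum(B)) = max(17, 8) = 17
Free float = ES(successor) - EF(current) = 17 - 17 = 0

0


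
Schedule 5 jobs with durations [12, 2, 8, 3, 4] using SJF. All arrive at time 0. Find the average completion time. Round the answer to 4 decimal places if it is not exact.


SJF order (ascending): [2, 3, 4, 8, 12]
Completion times:
  Job 1: burst=2, C=2
  Job 2: burst=3, C=5
  Job 3: burst=4, C=9
  Job 4: burst=8, C=17
  Job 5: burst=12, C=29
Average completion = 62/5 = 12.4

12.4


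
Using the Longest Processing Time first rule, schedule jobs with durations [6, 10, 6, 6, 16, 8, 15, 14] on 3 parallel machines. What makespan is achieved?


Sort jobs in decreasing order (LPT): [16, 15, 14, 10, 8, 6, 6, 6]
Assign each job to the least loaded machine:
  Machine 1: jobs [16, 6, 6], load = 28
  Machine 2: jobs [15, 8, 6], load = 29
  Machine 3: jobs [14, 10], load = 24
Makespan = max load = 29

29


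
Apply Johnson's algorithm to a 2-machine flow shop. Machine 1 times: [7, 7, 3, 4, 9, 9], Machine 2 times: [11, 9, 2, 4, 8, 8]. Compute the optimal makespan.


Apply Johnson's rule:
  Group 1 (a <= b): [(4, 4, 4), (1, 7, 11), (2, 7, 9)]
  Group 2 (a > b): [(5, 9, 8), (6, 9, 8), (3, 3, 2)]
Optimal job order: [4, 1, 2, 5, 6, 3]
Schedule:
  Job 4: M1 done at 4, M2 done at 8
  Job 1: M1 done at 11, M2 done at 22
  Job 2: M1 done at 18, M2 done at 31
  Job 5: M1 done at 27, M2 done at 39
  Job 6: M1 done at 36, M2 done at 47
  Job 3: M1 done at 39, M2 done at 49
Makespan = 49

49


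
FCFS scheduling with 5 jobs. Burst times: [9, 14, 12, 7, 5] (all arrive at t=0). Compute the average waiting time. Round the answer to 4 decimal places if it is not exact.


FCFS order (as given): [9, 14, 12, 7, 5]
Waiting times:
  Job 1: wait = 0
  Job 2: wait = 9
  Job 3: wait = 23
  Job 4: wait = 35
  Job 5: wait = 42
Sum of waiting times = 109
Average waiting time = 109/5 = 21.8

21.8


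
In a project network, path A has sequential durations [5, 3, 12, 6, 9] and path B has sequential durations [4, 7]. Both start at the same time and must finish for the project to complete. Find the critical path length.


Path A total = 5 + 3 + 12 + 6 + 9 = 35
Path B total = 4 + 7 = 11
Critical path = longest path = max(35, 11) = 35

35


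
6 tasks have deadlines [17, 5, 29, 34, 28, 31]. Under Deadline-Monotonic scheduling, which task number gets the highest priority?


Sort tasks by relative deadline (ascending):
  Task 2: deadline = 5
  Task 1: deadline = 17
  Task 5: deadline = 28
  Task 3: deadline = 29
  Task 6: deadline = 31
  Task 4: deadline = 34
Priority order (highest first): [2, 1, 5, 3, 6, 4]
Highest priority task = 2

2


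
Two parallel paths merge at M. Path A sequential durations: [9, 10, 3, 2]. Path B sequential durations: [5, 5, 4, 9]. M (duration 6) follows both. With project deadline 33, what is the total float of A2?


Forward pass: ES(A2) = sum of predecessors on chain A = 9
EF = ES + duration = 9 + 10 = 19
Backward pass: LF(M) = deadline = 33; LS(M) = 33 - 6 = 27
LF(A2) = LS(M) - sum(successors on chain A) = 27 - 5 = 22
LS = LF - duration = 22 - 10 = 12
Total float = LS - ES = 12 - 9 = 3

3


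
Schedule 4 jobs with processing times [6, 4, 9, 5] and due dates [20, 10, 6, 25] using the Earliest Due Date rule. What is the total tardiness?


Sort by due date (EDD order): [(9, 6), (4, 10), (6, 20), (5, 25)]
Compute completion times and tardiness:
  Job 1: p=9, d=6, C=9, tardiness=max(0,9-6)=3
  Job 2: p=4, d=10, C=13, tardiness=max(0,13-10)=3
  Job 3: p=6, d=20, C=19, tardiness=max(0,19-20)=0
  Job 4: p=5, d=25, C=24, tardiness=max(0,24-25)=0
Total tardiness = 6

6


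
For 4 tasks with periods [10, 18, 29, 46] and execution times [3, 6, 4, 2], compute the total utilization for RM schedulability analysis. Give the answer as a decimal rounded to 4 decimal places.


Compute individual utilizations (exact fractions):
  Task 1: C/T = 3/10 (approx. 0.3)
  Task 2: C/T = 6/18 = 1/3 (approx. 0.3333)
  Task 3: C/T = 4/29 (approx. 0.1379)
  Task 4: C/T = 2/46 = 1/23 (approx. 0.0435)
Total utilization U = 3/10 + 1/3 + 4/29 + 1/23 = 16303/20010
Rounded to 4 decimal places: U = 0.8147
RM (Liu & Layland) bound for 4 tasks = 0.756828; compare with U = 16303/20010 (approx. 0.814743)
bound < U <= 1, so the RM sufficient condition is not met (inconclusive; an exact test such as response-time analysis is needed).

0.8147


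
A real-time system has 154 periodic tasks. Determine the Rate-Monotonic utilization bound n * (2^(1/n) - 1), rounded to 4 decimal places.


Compute 2^(1/154) = 1.0045111002
Subtract 1: 1.0045111002 - 1 = 0.0045111002
Multiply by n: 154 * 0.0045111002 = 0.6947094308
Round to 4 dp: 0.6947

0.6947


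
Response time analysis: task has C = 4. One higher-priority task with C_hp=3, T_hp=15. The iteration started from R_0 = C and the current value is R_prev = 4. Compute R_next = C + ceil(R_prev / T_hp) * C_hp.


R_next = C + ceil(R_prev / T_hp) * C_hp
ceil(4 / 15) = ceil(0.2667) = 1
Interference = 1 * 3 = 3
R_next = 4 + 3 = 7

7


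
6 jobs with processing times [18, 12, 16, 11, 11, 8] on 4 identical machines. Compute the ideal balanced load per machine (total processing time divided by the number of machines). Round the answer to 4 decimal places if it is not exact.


Total processing time = 18 + 12 + 16 + 11 + 11 + 8 = 76
Number of machines = 4
Ideal balanced load = 76 / 4 = 19.0

19.0


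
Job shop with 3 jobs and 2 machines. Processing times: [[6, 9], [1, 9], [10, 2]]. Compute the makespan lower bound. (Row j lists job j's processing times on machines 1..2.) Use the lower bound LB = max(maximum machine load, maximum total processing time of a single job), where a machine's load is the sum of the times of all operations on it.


Machine loads:
  Machine 1: 6 + 1 + 10 = 17
  Machine 2: 9 + 9 + 2 = 20
Max machine load = 20
Job totals:
  Job 1: 15
  Job 2: 10
  Job 3: 12
Max job total = 15
Lower bound = max(20, 15) = 20

20


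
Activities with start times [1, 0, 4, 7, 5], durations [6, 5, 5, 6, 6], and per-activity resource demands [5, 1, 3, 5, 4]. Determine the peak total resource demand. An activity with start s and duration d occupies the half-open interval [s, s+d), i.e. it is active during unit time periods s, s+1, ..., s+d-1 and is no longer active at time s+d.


Each activity i is active on [start_i, start_i + duration_i).
Compute total resource usage per time slot:
  t=0: active resources = [1], total = 1
  t=1: active resources = [5, 1], total = 6
  t=2: active resources = [5, 1], total = 6
  t=3: active resources = [5, 1], total = 6
  t=4: active resources = [5, 1, 3], total = 9
  t=5: active resources = [5, 3, 4], total = 12
  t=6: active resources = [5, 3, 4], total = 12
  t=7: active resources = [3, 5, 4], total = 12
  t=8: active resources = [3, 5, 4], total = 12
  t=9: active resources = [5, 4], total = 9
  t=10: active resources = [5, 4], total = 9
  t=11: active resources = [5], total = 5
  t=12: active resources = [5], total = 5
Peak resource demand = 12

12


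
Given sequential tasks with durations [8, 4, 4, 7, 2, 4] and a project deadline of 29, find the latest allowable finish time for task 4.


LF(activity 4) = deadline - sum of successor durations
Successors: activities 5 through 6 with durations [2, 4]
Sum of successor durations = 6
LF = 29 - 6 = 23

23


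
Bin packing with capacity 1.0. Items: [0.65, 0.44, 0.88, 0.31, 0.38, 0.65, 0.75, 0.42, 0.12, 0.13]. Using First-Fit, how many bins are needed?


Place items sequentially using First-Fit:
  Item 0.65 -> new Bin 1
  Item 0.44 -> new Bin 2
  Item 0.88 -> new Bin 3
  Item 0.31 -> Bin 1 (now 0.96)
  Item 0.38 -> Bin 2 (now 0.82)
  Item 0.65 -> new Bin 4
  Item 0.75 -> new Bin 5
  Item 0.42 -> new Bin 6
  Item 0.12 -> Bin 2 (now 0.94)
  Item 0.13 -> Bin 4 (now 0.78)
Total bins used = 6

6


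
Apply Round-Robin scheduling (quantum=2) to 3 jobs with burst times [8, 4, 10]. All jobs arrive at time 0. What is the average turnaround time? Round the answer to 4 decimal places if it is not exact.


Time quantum = 2
Execution trace:
  J1 runs 2 units, time = 2
  J2 runs 2 units, time = 4
  J3 runs 2 units, time = 6
  J1 runs 2 units, time = 8
  J2 runs 2 units, time = 10
  J3 runs 2 units, time = 12
  J1 runs 2 units, time = 14
  J3 runs 2 units, time = 16
  J1 runs 2 units, time = 18
  J3 runs 2 units, time = 20
  J3 runs 2 units, time = 22
Finish times: [18, 10, 22]
Average turnaround = 50/3 = 16.6667

16.6667


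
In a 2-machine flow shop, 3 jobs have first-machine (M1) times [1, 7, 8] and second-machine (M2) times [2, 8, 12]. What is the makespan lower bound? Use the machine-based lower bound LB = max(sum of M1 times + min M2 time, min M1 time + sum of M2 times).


LB1 = sum(M1 times) + min(M2 times) = 16 + 2 = 18
LB2 = min(M1 times) + sum(M2 times) = 1 + 22 = 23
Lower bound = max(LB1, LB2) = max(18, 23) = 23

23


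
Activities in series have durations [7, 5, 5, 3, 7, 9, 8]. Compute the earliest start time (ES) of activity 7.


Activity 7 starts after activities 1 through 6 complete.
Predecessor durations: [7, 5, 5, 3, 7, 9]
ES = 7 + 5 + 5 + 3 + 7 + 9 = 36

36


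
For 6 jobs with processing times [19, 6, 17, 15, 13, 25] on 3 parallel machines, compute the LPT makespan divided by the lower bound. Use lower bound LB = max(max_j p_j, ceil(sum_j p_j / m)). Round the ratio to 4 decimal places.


LPT order: [25, 19, 17, 15, 13, 6]
Machine loads after assignment: [31, 32, 32]
LPT makespan = 32
Lower bound = max(max_job, ceil(total/3)) = max(25, 32) = 32
Ratio = 32 / 32 = 1.0

1.0


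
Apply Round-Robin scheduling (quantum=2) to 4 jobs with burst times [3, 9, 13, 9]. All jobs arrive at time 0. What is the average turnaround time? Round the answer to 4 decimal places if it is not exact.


Time quantum = 2
Execution trace:
  J1 runs 2 units, time = 2
  J2 runs 2 units, time = 4
  J3 runs 2 units, time = 6
  J4 runs 2 units, time = 8
  J1 runs 1 units, time = 9
  J2 runs 2 units, time = 11
  J3 runs 2 units, time = 13
  J4 runs 2 units, time = 15
  J2 runs 2 units, time = 17
  J3 runs 2 units, time = 19
  J4 runs 2 units, time = 21
  J2 runs 2 units, time = 23
  J3 runs 2 units, time = 25
  J4 runs 2 units, time = 27
  J2 runs 1 units, time = 28
  J3 runs 2 units, time = 30
  J4 runs 1 units, time = 31
  J3 runs 2 units, time = 33
  J3 runs 1 units, time = 34
Finish times: [9, 28, 34, 31]
Average turnaround = 102/4 = 25.5

25.5


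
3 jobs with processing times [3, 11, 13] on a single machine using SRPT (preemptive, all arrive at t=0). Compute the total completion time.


Since all jobs arrive at t=0, SRPT equals SPT ordering.
SPT order: [3, 11, 13]
Completion times:
  Job 1: p=3, C=3
  Job 2: p=11, C=14
  Job 3: p=13, C=27
Total completion time = 3 + 14 + 27 = 44

44


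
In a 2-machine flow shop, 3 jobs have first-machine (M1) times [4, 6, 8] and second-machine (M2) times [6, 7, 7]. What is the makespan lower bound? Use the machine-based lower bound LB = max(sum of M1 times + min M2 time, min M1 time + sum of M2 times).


LB1 = sum(M1 times) + min(M2 times) = 18 + 6 = 24
LB2 = min(M1 times) + sum(M2 times) = 4 + 20 = 24
Lower bound = max(LB1, LB2) = max(24, 24) = 24

24
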